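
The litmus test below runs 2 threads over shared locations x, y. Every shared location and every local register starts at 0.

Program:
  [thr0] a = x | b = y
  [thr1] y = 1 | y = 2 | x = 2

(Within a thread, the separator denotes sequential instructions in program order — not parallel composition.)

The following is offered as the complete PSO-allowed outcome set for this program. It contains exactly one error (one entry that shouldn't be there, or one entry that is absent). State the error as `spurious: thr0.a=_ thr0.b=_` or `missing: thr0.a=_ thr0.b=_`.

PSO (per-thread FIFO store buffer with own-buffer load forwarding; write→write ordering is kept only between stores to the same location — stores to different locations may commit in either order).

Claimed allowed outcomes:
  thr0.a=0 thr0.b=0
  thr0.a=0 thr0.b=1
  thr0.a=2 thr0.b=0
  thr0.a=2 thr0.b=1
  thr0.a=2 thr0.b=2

outcome vector order: (thr0.a,thr0.b)
PSO: 6 outcomes — {(0,0), (0,1), (0,2), (2,0), (2,1), (2,2)}
PSO∖claimed = {(0,2)}

missing: thr0.a=0 thr0.b=2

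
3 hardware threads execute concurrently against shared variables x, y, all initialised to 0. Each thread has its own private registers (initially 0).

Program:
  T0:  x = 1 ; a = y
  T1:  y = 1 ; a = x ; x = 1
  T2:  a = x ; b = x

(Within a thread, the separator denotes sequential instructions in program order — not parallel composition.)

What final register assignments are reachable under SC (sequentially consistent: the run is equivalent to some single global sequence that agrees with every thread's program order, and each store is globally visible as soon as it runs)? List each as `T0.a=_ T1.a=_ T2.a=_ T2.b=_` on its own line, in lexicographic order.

outcome vector order: (T0.a,T1.a,T2.a,T2.b)
|SC outcomes| = 9

T0.a=0 T1.a=1 T2.a=0 T2.b=0
T0.a=0 T1.a=1 T2.a=0 T2.b=1
T0.a=0 T1.a=1 T2.a=1 T2.b=1
T0.a=1 T1.a=0 T2.a=0 T2.b=0
T0.a=1 T1.a=0 T2.a=0 T2.b=1
T0.a=1 T1.a=0 T2.a=1 T2.b=1
T0.a=1 T1.a=1 T2.a=0 T2.b=0
T0.a=1 T1.a=1 T2.a=0 T2.b=1
T0.a=1 T1.a=1 T2.a=1 T2.b=1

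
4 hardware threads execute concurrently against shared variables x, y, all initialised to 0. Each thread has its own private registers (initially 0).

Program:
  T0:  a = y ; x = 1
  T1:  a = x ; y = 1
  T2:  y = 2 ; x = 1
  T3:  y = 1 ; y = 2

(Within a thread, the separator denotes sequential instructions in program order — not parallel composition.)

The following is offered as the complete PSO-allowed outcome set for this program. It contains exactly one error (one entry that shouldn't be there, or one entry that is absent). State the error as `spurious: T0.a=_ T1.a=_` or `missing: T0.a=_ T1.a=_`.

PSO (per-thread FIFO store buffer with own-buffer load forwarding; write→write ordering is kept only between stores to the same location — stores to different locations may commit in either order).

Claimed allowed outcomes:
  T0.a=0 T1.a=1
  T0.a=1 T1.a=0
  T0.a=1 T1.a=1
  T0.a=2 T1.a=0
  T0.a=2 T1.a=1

missing: T0.a=0 T1.a=0

outcome vector order: (T0.a,T1.a)
under PSO → 0/0, 0/1, 1/0, 1/1, 2/0, 2/1
PSO∖claimed = {0/0}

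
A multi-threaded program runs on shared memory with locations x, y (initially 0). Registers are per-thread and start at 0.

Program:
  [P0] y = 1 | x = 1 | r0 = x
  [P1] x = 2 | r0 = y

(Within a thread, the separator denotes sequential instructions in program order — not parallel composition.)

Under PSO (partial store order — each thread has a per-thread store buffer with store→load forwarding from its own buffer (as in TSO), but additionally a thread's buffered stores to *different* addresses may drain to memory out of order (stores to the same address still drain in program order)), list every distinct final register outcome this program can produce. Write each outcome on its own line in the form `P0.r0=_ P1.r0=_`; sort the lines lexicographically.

outcome vector order: (P0.r0,P1.r0)
|PSO outcomes| = 4

P0.r0=1 P1.r0=0
P0.r0=1 P1.r0=1
P0.r0=2 P1.r0=0
P0.r0=2 P1.r0=1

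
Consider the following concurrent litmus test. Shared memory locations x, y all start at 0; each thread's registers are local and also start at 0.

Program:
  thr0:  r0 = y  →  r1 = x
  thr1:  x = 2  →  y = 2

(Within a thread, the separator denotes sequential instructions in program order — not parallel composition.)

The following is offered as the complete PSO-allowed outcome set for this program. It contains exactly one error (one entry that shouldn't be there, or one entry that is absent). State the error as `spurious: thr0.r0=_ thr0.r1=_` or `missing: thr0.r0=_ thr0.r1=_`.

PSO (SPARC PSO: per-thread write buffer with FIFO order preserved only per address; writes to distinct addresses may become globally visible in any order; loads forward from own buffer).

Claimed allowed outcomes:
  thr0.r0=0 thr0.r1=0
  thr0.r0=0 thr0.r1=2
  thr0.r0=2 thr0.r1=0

outcome vector order: (thr0.r0,thr0.r1)
PSO: 4 outcomes — {<0 0>, <0 2>, <2 0>, <2 2>}
PSO∖claimed = {<2 2>}

missing: thr0.r0=2 thr0.r1=2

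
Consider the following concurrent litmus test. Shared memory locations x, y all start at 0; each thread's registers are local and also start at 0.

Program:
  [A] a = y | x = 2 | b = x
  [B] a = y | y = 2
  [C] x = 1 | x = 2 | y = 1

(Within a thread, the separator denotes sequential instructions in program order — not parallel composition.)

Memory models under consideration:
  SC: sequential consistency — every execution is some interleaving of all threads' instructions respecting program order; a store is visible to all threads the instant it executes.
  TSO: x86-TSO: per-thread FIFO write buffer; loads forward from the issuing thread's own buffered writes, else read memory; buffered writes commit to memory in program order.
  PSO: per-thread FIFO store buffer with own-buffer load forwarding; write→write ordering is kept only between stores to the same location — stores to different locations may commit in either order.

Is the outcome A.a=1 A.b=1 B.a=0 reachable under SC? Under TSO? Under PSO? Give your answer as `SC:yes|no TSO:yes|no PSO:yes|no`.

outcome vector order: (A.a,A.b,B.a)
SC: 9 outcomes — {<0 1 0>, <0 1 1>, <0 2 0>, <0 2 1>, <1 2 0>, <1 2 1>, <2 1 0>, <2 2 0>, <2 2 1>}
TSO: 9 outcomes — {<0 1 0>, <0 1 1>, <0 2 0>, <0 2 1>, <1 2 0>, <1 2 1>, <2 1 0>, <2 2 0>, <2 2 1>}
PSO: 12 outcomes — {<0 1 0>, <0 1 1>, <0 2 0>, <0 2 1>, <1 1 0>, <1 1 1>, <1 2 0>, <1 2 1>, <2 1 0>, <2 1 1>, <2 2 0>, <2 2 1>}
target <1 1 0> ∈ {PSO}

SC:no TSO:no PSO:yes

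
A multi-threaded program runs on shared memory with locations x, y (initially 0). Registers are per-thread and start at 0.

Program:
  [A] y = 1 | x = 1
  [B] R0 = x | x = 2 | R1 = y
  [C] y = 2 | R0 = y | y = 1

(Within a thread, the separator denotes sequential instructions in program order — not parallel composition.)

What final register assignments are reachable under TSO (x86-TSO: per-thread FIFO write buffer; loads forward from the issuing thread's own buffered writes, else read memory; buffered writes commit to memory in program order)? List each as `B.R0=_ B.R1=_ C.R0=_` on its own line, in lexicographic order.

outcome vector order: (B.R0,B.R1,C.R0)
|TSO outcomes| = 9

B.R0=0 B.R1=0 C.R0=1
B.R0=0 B.R1=0 C.R0=2
B.R0=0 B.R1=1 C.R0=1
B.R0=0 B.R1=1 C.R0=2
B.R0=0 B.R1=2 C.R0=1
B.R0=0 B.R1=2 C.R0=2
B.R0=1 B.R1=1 C.R0=1
B.R0=1 B.R1=1 C.R0=2
B.R0=1 B.R1=2 C.R0=2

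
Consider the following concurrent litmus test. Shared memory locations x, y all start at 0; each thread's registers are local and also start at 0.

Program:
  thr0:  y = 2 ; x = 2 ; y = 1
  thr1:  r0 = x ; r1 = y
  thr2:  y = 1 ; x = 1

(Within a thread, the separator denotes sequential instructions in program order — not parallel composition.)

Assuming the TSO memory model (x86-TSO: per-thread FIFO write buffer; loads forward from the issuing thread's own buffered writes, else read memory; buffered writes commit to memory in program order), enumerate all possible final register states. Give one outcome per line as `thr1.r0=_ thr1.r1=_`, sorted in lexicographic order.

thr1.r0=0 thr1.r1=0
thr1.r0=0 thr1.r1=1
thr1.r0=0 thr1.r1=2
thr1.r0=1 thr1.r1=1
thr1.r0=1 thr1.r1=2
thr1.r0=2 thr1.r1=1
thr1.r0=2 thr1.r1=2

outcome vector order: (thr1.r0,thr1.r1)
|TSO outcomes| = 7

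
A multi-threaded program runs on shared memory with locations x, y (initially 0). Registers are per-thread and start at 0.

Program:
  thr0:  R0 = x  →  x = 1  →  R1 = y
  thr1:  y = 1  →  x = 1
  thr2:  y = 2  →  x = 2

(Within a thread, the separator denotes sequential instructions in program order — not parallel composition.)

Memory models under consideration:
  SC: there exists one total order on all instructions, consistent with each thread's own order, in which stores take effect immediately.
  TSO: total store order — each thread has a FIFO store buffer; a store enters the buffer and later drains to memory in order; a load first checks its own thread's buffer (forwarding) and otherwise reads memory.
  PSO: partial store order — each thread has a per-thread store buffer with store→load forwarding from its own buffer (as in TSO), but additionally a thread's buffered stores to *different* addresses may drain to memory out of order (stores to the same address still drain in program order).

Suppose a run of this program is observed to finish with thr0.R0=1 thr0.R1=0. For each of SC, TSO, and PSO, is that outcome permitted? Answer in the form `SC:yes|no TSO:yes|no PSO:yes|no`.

SC:no TSO:no PSO:yes

outcome vector order: (thr0.R0,thr0.R1)
under SC → (0,0); (0,1); (0,2); (1,1); (1,2); (2,1); (2,2)
under TSO → (0,0); (0,1); (0,2); (1,1); (1,2); (2,1); (2,2)
under PSO → (0,0); (0,1); (0,2); (1,0); (1,1); (1,2); (2,0); (2,1); (2,2)
target (1,0) ∈ {PSO}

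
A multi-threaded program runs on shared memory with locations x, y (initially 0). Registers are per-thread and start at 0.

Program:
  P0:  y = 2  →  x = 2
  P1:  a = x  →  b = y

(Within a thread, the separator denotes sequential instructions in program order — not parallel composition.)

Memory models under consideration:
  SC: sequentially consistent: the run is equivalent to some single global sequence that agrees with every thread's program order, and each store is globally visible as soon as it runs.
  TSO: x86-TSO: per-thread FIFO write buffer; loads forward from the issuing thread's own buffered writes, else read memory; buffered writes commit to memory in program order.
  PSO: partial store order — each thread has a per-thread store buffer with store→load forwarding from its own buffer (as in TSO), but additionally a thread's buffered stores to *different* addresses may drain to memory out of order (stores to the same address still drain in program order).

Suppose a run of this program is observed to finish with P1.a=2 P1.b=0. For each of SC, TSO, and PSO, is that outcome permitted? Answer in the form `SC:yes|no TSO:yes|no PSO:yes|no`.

outcome vector order: (P1.a,P1.b)
under SC → 0/0 0/2 2/2
under TSO → 0/0 0/2 2/2
under PSO → 0/0 0/2 2/0 2/2
target 2/0 ∈ {PSO}

SC:no TSO:no PSO:yes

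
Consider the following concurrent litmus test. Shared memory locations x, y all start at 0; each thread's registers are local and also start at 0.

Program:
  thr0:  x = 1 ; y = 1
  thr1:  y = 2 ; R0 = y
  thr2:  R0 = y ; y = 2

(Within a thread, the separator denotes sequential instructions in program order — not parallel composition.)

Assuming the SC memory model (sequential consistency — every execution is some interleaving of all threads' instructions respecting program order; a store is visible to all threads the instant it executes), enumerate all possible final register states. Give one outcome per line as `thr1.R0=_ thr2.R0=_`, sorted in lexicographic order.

outcome vector order: (thr1.R0,thr2.R0)
|SC outcomes| = 6

thr1.R0=1 thr2.R0=0
thr1.R0=1 thr2.R0=1
thr1.R0=1 thr2.R0=2
thr1.R0=2 thr2.R0=0
thr1.R0=2 thr2.R0=1
thr1.R0=2 thr2.R0=2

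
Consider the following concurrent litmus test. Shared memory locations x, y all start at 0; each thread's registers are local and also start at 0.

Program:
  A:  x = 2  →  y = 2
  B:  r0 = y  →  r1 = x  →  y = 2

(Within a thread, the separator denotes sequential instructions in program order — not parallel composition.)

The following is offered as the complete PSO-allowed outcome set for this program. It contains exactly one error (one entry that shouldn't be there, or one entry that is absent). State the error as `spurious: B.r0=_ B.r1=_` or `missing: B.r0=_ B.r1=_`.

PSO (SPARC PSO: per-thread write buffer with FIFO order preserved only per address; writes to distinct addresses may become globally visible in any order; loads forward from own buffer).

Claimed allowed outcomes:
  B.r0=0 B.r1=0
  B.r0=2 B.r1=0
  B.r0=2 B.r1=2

missing: B.r0=0 B.r1=2

outcome vector order: (B.r0,B.r1)
PSO (4): <0 0>, <0 2>, <2 0>, <2 2>
PSO∖claimed = {<0 2>}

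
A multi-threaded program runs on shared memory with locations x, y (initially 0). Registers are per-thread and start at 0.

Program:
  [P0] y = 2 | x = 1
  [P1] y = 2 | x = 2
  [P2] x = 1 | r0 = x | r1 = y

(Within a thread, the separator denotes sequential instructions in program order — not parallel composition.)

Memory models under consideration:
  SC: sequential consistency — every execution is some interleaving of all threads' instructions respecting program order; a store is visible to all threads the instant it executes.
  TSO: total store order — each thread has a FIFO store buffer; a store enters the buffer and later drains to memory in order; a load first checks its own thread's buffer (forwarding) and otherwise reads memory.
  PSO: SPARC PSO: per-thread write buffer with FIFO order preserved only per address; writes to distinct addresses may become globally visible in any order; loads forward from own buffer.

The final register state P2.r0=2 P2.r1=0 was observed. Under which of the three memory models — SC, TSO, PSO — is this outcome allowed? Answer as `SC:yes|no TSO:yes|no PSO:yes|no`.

SC:no TSO:no PSO:yes

outcome vector order: (P2.r0,P2.r1)
under SC → 10; 12; 22
under TSO → 10; 12; 22
under PSO → 10; 12; 20; 22
target 20 ∈ {PSO}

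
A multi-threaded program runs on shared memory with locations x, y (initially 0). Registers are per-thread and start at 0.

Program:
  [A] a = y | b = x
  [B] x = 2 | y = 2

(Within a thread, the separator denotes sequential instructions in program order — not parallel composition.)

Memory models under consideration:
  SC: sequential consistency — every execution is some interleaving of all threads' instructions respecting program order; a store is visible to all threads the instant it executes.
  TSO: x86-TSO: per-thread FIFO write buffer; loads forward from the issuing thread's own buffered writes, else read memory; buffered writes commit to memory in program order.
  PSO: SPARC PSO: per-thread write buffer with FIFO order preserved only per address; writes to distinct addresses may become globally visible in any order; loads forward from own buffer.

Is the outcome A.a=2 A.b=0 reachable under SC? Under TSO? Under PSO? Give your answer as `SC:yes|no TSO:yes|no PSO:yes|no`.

outcome vector order: (A.a,A.b)
SC: 3 outcomes — {<0 0>, <0 2>, <2 2>}
TSO: 3 outcomes — {<0 0>, <0 2>, <2 2>}
PSO: 4 outcomes — {<0 0>, <0 2>, <2 0>, <2 2>}
target <2 0> ∈ {PSO}

SC:no TSO:no PSO:yes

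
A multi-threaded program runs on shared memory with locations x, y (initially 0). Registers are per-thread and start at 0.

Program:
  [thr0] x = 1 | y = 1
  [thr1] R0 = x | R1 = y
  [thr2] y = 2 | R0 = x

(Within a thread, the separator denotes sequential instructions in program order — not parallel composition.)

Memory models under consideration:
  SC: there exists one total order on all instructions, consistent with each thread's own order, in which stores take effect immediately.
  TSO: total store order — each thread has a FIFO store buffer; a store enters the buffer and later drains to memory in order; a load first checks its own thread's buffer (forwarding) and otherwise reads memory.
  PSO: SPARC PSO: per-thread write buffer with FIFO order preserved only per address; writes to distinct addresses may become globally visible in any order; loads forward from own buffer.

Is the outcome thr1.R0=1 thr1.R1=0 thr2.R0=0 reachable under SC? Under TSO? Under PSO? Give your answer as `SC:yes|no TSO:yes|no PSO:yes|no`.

outcome vector order: (thr1.R0,thr1.R1,thr2.R0)
under SC → 000; 001; 010; 011; 020; 021; 101; 110; 111; 120; 121
under TSO → 000; 001; 010; 011; 020; 021; 100; 101; 110; 111; 120; 121
under PSO → 000; 001; 010; 011; 020; 021; 100; 101; 110; 111; 120; 121
target 100 ∈ {TSO,PSO}

SC:no TSO:yes PSO:yes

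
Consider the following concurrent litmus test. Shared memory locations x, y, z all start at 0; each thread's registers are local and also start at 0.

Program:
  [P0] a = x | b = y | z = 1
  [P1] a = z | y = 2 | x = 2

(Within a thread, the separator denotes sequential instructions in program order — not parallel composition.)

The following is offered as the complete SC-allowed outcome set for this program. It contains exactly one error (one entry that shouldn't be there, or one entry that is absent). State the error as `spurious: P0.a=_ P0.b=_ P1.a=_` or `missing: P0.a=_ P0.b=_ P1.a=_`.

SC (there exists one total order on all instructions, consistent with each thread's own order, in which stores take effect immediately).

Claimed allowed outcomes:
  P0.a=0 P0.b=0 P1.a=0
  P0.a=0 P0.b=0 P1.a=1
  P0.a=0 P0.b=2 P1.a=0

missing: P0.a=2 P0.b=2 P1.a=0

outcome vector order: (P0.a,P0.b,P1.a)
under SC → 000; 001; 020; 220
SC∖claimed = {220}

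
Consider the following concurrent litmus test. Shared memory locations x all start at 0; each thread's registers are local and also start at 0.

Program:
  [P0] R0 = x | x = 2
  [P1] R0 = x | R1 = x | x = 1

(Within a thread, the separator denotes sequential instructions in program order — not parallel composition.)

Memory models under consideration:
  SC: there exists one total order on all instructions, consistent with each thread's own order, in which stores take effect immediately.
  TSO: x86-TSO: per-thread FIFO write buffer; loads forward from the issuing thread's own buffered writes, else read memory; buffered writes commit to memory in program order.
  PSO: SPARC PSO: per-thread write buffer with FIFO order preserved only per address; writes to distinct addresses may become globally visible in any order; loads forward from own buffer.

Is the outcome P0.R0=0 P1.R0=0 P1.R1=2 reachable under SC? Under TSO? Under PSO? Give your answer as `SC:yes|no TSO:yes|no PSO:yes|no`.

SC:yes TSO:yes PSO:yes

outcome vector order: (P0.R0,P1.R0,P1.R1)
[SC] allowed = {0/0/0 0/0/2 0/2/2 1/0/0}
[TSO] allowed = {0/0/0 0/0/2 0/2/2 1/0/0}
[PSO] allowed = {0/0/0 0/0/2 0/2/2 1/0/0}
target 0/0/2 ∈ {SC,TSO,PSO}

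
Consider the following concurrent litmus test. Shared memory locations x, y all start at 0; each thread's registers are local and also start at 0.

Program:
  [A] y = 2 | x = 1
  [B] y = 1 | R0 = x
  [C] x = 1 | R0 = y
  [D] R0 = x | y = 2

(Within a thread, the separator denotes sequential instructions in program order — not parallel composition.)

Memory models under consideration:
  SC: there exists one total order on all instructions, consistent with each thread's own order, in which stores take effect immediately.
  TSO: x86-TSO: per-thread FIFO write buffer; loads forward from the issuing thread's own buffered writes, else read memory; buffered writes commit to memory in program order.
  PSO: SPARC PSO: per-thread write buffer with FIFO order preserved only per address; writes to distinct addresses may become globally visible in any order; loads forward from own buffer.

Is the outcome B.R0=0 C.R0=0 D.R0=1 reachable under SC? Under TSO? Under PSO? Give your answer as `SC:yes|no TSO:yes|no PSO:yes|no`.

outcome vector order: (B.R0,C.R0,D.R0)
[SC] allowed = {<0 1 0>, <0 1 1>, <0 2 0>, <0 2 1>, <1 0 0>, <1 0 1>, <1 1 0>, <1 1 1>, <1 2 0>, <1 2 1>}
[TSO] allowed = {<0 0 0>, <0 0 1>, <0 1 0>, <0 1 1>, <0 2 0>, <0 2 1>, <1 0 0>, <1 0 1>, <1 1 0>, <1 1 1>, <1 2 0>, <1 2 1>}
[PSO] allowed = {<0 0 0>, <0 0 1>, <0 1 0>, <0 1 1>, <0 2 0>, <0 2 1>, <1 0 0>, <1 0 1>, <1 1 0>, <1 1 1>, <1 2 0>, <1 2 1>}
target <0 0 1> ∈ {TSO,PSO}

SC:no TSO:yes PSO:yes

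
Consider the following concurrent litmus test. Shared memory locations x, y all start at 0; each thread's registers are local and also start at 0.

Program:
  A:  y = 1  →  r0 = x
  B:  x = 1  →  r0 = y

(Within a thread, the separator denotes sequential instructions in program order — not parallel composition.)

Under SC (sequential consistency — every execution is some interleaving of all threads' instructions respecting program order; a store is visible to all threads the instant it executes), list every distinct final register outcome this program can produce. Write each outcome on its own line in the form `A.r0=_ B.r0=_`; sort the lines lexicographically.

A.r0=0 B.r0=1
A.r0=1 B.r0=0
A.r0=1 B.r0=1

outcome vector order: (A.r0,B.r0)
|SC outcomes| = 3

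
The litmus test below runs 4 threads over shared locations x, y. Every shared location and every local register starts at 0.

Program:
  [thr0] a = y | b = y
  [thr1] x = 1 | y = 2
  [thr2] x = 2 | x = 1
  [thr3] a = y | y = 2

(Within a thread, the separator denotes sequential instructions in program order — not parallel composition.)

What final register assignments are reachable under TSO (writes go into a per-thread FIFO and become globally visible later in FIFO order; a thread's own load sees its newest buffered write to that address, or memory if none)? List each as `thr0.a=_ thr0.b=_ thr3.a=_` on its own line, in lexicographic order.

thr0.a=0 thr0.b=0 thr3.a=0
thr0.a=0 thr0.b=0 thr3.a=2
thr0.a=0 thr0.b=2 thr3.a=0
thr0.a=0 thr0.b=2 thr3.a=2
thr0.a=2 thr0.b=2 thr3.a=0
thr0.a=2 thr0.b=2 thr3.a=2

outcome vector order: (thr0.a,thr0.b,thr3.a)
|TSO outcomes| = 6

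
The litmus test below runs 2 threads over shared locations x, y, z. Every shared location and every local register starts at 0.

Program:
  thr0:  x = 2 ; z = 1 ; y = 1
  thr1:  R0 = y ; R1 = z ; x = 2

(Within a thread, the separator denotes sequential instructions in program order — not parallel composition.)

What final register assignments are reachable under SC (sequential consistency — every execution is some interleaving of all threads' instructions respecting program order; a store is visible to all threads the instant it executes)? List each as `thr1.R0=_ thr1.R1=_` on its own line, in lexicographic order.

outcome vector order: (thr1.R0,thr1.R1)
|SC outcomes| = 3

thr1.R0=0 thr1.R1=0
thr1.R0=0 thr1.R1=1
thr1.R0=1 thr1.R1=1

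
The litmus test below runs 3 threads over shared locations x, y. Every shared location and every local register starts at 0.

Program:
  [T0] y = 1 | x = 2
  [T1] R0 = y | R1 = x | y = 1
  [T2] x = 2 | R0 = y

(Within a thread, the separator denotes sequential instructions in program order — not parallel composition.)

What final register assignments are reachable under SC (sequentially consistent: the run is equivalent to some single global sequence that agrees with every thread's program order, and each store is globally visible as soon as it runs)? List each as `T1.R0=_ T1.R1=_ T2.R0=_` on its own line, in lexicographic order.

outcome vector order: (T1.R0,T1.R1,T2.R0)
|SC outcomes| = 7

T1.R0=0 T1.R1=0 T2.R0=0
T1.R0=0 T1.R1=0 T2.R0=1
T1.R0=0 T1.R1=2 T2.R0=0
T1.R0=0 T1.R1=2 T2.R0=1
T1.R0=1 T1.R1=0 T2.R0=1
T1.R0=1 T1.R1=2 T2.R0=0
T1.R0=1 T1.R1=2 T2.R0=1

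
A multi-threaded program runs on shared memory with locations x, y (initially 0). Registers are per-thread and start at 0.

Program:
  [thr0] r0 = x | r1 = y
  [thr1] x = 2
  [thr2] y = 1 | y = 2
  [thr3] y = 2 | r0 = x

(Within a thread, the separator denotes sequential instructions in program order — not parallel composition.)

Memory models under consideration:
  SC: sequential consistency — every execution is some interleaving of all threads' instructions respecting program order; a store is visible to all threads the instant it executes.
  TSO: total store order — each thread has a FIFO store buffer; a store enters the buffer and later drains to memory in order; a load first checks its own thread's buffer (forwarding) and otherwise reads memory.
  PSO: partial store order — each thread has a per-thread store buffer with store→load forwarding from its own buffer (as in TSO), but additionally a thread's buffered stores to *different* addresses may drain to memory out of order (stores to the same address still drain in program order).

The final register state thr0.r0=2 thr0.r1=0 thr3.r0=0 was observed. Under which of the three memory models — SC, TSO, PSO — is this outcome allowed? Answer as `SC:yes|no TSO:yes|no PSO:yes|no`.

SC:no TSO:yes PSO:yes

outcome vector order: (thr0.r0,thr0.r1,thr3.r0)
under SC → (0,0,0) (0,0,2) (0,1,0) (0,1,2) (0,2,0) (0,2,2) (2,0,2) (2,1,0) (2,1,2) (2,2,0) (2,2,2)
under TSO → (0,0,0) (0,0,2) (0,1,0) (0,1,2) (0,2,0) (0,2,2) (2,0,0) (2,0,2) (2,1,0) (2,1,2) (2,2,0) (2,2,2)
under PSO → (0,0,0) (0,0,2) (0,1,0) (0,1,2) (0,2,0) (0,2,2) (2,0,0) (2,0,2) (2,1,0) (2,1,2) (2,2,0) (2,2,2)
target (2,0,0) ∈ {TSO,PSO}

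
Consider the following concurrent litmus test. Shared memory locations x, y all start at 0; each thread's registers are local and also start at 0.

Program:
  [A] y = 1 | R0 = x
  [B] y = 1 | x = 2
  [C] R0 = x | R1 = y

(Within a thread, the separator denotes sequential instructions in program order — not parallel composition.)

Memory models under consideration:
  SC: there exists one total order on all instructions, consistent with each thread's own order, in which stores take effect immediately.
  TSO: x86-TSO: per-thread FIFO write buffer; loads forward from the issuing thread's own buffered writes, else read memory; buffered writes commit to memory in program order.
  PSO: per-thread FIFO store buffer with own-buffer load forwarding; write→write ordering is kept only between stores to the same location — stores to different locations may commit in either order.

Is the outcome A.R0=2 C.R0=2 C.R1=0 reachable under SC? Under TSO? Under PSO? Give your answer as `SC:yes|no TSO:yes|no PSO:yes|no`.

outcome vector order: (A.R0,C.R0,C.R1)
under SC → <0 0 0>; <0 0 1>; <0 2 1>; <2 0 0>; <2 0 1>; <2 2 1>
under TSO → <0 0 0>; <0 0 1>; <0 2 1>; <2 0 0>; <2 0 1>; <2 2 1>
under PSO → <0 0 0>; <0 0 1>; <0 2 0>; <0 2 1>; <2 0 0>; <2 0 1>; <2 2 0>; <2 2 1>
target <2 2 0> ∈ {PSO}

SC:no TSO:no PSO:yes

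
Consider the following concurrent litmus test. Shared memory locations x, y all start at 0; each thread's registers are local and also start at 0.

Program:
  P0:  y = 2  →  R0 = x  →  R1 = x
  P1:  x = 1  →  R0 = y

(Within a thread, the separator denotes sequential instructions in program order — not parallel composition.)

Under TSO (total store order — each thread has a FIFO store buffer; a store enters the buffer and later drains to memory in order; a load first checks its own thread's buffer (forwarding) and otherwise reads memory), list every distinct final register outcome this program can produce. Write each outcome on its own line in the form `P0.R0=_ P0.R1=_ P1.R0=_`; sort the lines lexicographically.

P0.R0=0 P0.R1=0 P1.R0=0
P0.R0=0 P0.R1=0 P1.R0=2
P0.R0=0 P0.R1=1 P1.R0=0
P0.R0=0 P0.R1=1 P1.R0=2
P0.R0=1 P0.R1=1 P1.R0=0
P0.R0=1 P0.R1=1 P1.R0=2

outcome vector order: (P0.R0,P0.R1,P1.R0)
|TSO outcomes| = 6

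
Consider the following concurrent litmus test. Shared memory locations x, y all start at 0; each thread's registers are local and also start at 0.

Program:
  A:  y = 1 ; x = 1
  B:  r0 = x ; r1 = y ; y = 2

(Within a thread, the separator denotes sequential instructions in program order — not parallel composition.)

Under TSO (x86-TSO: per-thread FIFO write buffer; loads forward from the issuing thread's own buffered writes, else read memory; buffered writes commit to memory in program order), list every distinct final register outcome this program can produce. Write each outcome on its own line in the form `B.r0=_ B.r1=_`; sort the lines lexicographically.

B.r0=0 B.r1=0
B.r0=0 B.r1=1
B.r0=1 B.r1=1

outcome vector order: (B.r0,B.r1)
|TSO outcomes| = 3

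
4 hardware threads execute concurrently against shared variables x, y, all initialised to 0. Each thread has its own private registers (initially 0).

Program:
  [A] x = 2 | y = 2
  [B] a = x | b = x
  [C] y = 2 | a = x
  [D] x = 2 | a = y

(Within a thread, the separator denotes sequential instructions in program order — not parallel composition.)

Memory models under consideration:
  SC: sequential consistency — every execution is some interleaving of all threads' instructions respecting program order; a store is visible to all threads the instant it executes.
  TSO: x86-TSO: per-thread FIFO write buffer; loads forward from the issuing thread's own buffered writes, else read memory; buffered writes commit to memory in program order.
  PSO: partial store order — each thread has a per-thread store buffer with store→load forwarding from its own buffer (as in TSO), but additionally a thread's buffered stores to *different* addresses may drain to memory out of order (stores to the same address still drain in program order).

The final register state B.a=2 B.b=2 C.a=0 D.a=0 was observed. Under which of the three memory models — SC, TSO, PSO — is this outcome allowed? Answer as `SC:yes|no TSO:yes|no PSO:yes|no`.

SC:no TSO:yes PSO:yes

outcome vector order: (B.a,B.b,C.a,D.a)
[SC] allowed = {0002, 0020, 0022, 0202, 0220, 0222, 2202, 2220, 2222}
[TSO] allowed = {0000, 0002, 0020, 0022, 0200, 0202, 0220, 0222, 2200, 2202, 2220, 2222}
[PSO] allowed = {0000, 0002, 0020, 0022, 0200, 0202, 0220, 0222, 2200, 2202, 2220, 2222}
target 2200 ∈ {TSO,PSO}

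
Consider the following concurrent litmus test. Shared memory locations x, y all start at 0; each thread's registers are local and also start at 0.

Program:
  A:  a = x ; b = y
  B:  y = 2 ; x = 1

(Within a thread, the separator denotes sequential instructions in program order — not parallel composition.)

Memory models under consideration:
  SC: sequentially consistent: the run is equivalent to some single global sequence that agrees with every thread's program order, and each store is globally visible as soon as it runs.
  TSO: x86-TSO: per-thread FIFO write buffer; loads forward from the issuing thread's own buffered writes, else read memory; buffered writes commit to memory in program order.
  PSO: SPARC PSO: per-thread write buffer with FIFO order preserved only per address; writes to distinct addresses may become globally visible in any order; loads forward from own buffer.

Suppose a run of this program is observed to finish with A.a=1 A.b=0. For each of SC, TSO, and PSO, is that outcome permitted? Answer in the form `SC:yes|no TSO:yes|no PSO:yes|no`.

SC:no TSO:no PSO:yes

outcome vector order: (A.a,A.b)
[SC] allowed = {00, 02, 12}
[TSO] allowed = {00, 02, 12}
[PSO] allowed = {00, 02, 10, 12}
target 10 ∈ {PSO}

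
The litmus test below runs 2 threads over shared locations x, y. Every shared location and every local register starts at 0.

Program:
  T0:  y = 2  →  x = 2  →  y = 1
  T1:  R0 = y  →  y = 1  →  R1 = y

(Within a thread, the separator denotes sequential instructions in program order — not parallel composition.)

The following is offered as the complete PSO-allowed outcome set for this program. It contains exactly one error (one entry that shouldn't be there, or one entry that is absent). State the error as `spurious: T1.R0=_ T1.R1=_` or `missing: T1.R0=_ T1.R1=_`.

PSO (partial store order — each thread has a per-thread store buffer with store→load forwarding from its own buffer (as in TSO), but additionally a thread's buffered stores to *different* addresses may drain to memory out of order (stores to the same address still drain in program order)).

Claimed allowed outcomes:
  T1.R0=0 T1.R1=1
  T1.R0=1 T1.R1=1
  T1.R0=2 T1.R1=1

outcome vector order: (T1.R0,T1.R1)
PSO (4): 0/1, 0/2, 1/1, 2/1
PSO∖claimed = {0/2}

missing: T1.R0=0 T1.R1=2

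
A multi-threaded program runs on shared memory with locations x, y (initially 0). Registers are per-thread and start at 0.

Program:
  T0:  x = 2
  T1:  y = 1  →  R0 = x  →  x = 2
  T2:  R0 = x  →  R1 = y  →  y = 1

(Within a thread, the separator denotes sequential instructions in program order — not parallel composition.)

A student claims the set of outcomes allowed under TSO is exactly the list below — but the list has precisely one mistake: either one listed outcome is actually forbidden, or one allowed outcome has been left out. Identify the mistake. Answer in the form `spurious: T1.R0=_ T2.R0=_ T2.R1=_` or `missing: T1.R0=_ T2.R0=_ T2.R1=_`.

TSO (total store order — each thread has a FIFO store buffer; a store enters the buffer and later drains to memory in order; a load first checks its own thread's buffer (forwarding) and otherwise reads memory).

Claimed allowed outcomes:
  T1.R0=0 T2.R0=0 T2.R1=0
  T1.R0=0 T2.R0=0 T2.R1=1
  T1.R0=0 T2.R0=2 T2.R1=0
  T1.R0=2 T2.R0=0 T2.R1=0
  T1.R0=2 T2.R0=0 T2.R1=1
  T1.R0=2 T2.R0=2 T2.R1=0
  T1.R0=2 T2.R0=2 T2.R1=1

outcome vector order: (T1.R0,T2.R0,T2.R1)
[TSO] allowed = {(0,0,0), (0,0,1), (0,2,0), (0,2,1), (2,0,0), (2,0,1), (2,2,0), (2,2,1)}
TSO∖claimed = {(0,2,1)}

missing: T1.R0=0 T2.R0=2 T2.R1=1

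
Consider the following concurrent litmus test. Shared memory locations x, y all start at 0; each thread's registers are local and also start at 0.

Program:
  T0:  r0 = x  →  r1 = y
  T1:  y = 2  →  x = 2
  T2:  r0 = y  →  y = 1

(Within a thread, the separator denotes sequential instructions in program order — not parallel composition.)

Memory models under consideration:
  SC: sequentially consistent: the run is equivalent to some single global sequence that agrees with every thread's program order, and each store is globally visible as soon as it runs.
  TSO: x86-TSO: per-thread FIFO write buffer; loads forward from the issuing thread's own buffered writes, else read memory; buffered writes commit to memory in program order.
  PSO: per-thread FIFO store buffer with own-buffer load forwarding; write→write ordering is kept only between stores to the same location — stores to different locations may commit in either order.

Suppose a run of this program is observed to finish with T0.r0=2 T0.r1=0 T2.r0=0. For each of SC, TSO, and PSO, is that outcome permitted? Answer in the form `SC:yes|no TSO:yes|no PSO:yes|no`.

outcome vector order: (T0.r0,T0.r1,T2.r0)
SC (10): 000 002 010 012 020 022 210 212 220 222
TSO (10): 000 002 010 012 020 022 210 212 220 222
PSO (12): 000 002 010 012 020 022 200 202 210 212 220 222
target 200 ∈ {PSO}

SC:no TSO:no PSO:yes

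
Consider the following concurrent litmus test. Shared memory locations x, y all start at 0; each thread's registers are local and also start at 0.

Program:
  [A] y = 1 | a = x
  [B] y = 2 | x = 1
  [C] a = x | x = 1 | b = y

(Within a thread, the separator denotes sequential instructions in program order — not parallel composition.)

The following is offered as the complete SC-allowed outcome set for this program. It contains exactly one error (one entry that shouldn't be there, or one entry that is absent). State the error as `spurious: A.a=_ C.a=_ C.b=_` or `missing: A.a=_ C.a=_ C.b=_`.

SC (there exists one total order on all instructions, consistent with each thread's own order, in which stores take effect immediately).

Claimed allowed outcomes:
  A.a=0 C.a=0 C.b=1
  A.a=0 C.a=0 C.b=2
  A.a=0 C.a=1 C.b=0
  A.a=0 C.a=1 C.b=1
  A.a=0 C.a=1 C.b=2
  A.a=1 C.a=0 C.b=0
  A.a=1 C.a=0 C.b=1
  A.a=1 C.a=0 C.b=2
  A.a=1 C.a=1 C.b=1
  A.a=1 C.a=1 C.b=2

outcome vector order: (A.a,C.a,C.b)
under SC → <0 0 1> <0 0 2> <0 1 1> <0 1 2> <1 0 0> <1 0 1> <1 0 2> <1 1 1> <1 1 2>
claimed∖SC = {<0 1 0>}

spurious: A.a=0 C.a=1 C.b=0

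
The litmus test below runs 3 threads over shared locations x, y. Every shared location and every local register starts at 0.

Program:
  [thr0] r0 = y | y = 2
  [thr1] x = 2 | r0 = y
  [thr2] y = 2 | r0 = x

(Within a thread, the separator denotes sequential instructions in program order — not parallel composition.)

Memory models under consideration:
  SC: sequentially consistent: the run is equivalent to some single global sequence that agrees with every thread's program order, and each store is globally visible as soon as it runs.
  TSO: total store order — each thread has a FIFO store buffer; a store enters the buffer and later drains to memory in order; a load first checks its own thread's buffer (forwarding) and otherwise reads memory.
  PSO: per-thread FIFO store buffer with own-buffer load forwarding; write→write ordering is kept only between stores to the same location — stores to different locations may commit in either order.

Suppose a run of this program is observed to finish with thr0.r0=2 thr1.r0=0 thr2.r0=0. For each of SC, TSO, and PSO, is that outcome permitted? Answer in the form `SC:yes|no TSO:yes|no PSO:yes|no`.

SC:no TSO:yes PSO:yes

outcome vector order: (thr0.r0,thr1.r0,thr2.r0)
under SC → 0/0/2, 0/2/0, 0/2/2, 2/0/2, 2/2/0, 2/2/2
under TSO → 0/0/0, 0/0/2, 0/2/0, 0/2/2, 2/0/0, 2/0/2, 2/2/0, 2/2/2
under PSO → 0/0/0, 0/0/2, 0/2/0, 0/2/2, 2/0/0, 2/0/2, 2/2/0, 2/2/2
target 2/0/0 ∈ {TSO,PSO}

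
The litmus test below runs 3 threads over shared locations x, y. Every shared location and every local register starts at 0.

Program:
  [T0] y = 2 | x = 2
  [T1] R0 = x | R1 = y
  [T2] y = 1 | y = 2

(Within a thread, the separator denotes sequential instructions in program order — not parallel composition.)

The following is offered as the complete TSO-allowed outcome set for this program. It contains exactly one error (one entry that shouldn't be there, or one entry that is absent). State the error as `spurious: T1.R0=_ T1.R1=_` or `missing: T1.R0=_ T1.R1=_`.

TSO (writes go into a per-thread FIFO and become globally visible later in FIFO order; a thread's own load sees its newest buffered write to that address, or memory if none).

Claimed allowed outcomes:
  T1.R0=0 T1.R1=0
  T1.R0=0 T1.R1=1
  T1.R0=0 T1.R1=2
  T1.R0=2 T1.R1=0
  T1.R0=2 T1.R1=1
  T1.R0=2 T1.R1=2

spurious: T1.R0=2 T1.R1=0

outcome vector order: (T1.R0,T1.R1)
[TSO] allowed = {00, 01, 02, 21, 22}
claimed∖TSO = {20}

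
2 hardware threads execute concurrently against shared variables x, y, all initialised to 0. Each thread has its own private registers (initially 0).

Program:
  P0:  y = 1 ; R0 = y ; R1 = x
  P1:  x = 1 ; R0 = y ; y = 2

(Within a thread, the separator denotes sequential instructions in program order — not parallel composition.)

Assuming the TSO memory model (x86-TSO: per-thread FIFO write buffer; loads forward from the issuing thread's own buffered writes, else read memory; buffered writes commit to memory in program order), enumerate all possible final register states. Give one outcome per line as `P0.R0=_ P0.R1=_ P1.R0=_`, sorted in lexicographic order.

P0.R0=1 P0.R1=0 P1.R0=0
P0.R0=1 P0.R1=0 P1.R0=1
P0.R0=1 P0.R1=1 P1.R0=0
P0.R0=1 P0.R1=1 P1.R0=1
P0.R0=2 P0.R1=1 P1.R0=0
P0.R0=2 P0.R1=1 P1.R0=1

outcome vector order: (P0.R0,P0.R1,P1.R0)
|TSO outcomes| = 6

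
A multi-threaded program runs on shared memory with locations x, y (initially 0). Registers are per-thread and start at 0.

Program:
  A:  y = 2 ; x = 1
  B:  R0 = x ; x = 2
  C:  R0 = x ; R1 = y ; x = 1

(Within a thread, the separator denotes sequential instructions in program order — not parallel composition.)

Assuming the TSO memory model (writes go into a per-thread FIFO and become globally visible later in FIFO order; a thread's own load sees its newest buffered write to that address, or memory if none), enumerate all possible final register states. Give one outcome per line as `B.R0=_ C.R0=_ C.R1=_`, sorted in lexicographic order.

B.R0=0 C.R0=0 C.R1=0
B.R0=0 C.R0=0 C.R1=2
B.R0=0 C.R0=1 C.R1=2
B.R0=0 C.R0=2 C.R1=0
B.R0=0 C.R0=2 C.R1=2
B.R0=1 C.R0=0 C.R1=0
B.R0=1 C.R0=0 C.R1=2
B.R0=1 C.R0=1 C.R1=2
B.R0=1 C.R0=2 C.R1=2

outcome vector order: (B.R0,C.R0,C.R1)
|TSO outcomes| = 9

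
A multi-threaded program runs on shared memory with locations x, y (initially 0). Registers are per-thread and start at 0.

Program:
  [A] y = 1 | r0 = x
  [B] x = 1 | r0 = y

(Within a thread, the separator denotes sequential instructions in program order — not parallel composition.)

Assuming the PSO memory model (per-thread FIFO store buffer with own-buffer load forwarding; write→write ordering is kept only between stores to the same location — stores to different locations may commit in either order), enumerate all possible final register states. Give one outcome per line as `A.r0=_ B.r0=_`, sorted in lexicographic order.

outcome vector order: (A.r0,B.r0)
|PSO outcomes| = 4

A.r0=0 B.r0=0
A.r0=0 B.r0=1
A.r0=1 B.r0=0
A.r0=1 B.r0=1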